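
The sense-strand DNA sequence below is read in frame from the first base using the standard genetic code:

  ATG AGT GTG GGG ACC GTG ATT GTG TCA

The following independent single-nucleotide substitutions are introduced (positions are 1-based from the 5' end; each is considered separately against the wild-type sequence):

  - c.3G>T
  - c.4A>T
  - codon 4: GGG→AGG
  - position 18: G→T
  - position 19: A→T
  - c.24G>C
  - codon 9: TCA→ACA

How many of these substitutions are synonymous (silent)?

2

Codon 1: ATG (Met) → ATT (Ile) — missense.
Codon 2: AGT (Ser) → TGT (Cys) — missense.
Codon 4: GGG (Gly) → AGG (Arg) — missense.
Codon 6: GTG (Val) → GTT (Val) — synonymous.
Codon 7: ATT (Ile) → TTT (Phe) — missense.
Codon 8: GTG (Val) → GTC (Val) — synonymous.
Codon 9: TCA (Ser) → ACA (Thr) — missense.
Synonymous: 2 of 7.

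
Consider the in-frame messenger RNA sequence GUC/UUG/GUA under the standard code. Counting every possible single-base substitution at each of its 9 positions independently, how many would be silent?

8

Codon 1 (GUC, Val): 3 synonymous substitutions.
Codon 2 (UUG, Leu): 2 synonymous substitutions.
Codon 3 (GUA, Val): 3 synonymous substitutions.
Total: 3 + 2 + 3 = 8.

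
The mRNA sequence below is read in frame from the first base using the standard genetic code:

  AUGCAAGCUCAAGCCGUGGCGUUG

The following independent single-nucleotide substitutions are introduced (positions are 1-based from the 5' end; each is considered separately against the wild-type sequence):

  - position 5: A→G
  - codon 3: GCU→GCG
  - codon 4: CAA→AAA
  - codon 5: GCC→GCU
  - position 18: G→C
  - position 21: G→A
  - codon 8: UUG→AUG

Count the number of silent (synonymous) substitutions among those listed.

4

Codon 2: CAA (Gln) → CGA (Arg) — missense.
Codon 3: GCU (Ala) → GCG (Ala) — synonymous.
Codon 4: CAA (Gln) → AAA (Lys) — missense.
Codon 5: GCC (Ala) → GCU (Ala) — synonymous.
Codon 6: GUG (Val) → GUC (Val) — synonymous.
Codon 7: GCG (Ala) → GCA (Ala) — synonymous.
Codon 8: UUG (Leu) → AUG (Met) — missense.
Synonymous: 4 of 7.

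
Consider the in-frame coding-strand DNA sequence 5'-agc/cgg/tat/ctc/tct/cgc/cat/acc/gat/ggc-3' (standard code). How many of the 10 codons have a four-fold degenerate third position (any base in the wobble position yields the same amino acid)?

6

Codon 1 AGC (Ser): third position 2-fold.
Codon 2 CGG (Arg): third position 4-fold.
Codon 3 TAT (Tyr): third position 2-fold.
Codon 4 CTC (Leu): third position 4-fold.
Codon 5 TCT (Ser): third position 4-fold.
Codon 6 CGC (Arg): third position 4-fold.
Codon 7 CAT (His): third position 2-fold.
Codon 8 ACC (Thr): third position 4-fold.
Codon 9 GAT (Asp): third position 2-fold.
Codon 10 GGC (Gly): third position 4-fold.
Four-fold degenerate third positions: 6.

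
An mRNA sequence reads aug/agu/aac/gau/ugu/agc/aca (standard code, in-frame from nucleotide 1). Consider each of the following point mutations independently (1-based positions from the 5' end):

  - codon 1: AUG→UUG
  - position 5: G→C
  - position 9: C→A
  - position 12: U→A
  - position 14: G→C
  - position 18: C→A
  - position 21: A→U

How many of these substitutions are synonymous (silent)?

Codon 1: AUG (Met) → UUG (Leu) — missense.
Codon 2: AGU (Ser) → ACU (Thr) — missense.
Codon 3: AAC (Asn) → AAA (Lys) — missense.
Codon 4: GAU (Asp) → GAA (Glu) — missense.
Codon 5: UGU (Cys) → UCU (Ser) — missense.
Codon 6: AGC (Ser) → AGA (Arg) — missense.
Codon 7: ACA (Thr) → ACU (Thr) — synonymous.
Synonymous: 1 of 7.

1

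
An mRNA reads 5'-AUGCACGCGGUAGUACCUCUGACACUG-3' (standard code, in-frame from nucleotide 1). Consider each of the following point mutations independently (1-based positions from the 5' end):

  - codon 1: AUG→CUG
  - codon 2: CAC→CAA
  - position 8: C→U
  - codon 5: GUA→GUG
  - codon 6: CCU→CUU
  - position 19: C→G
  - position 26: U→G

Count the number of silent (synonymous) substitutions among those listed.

Codon 1: AUG (Met) → CUG (Leu) — missense.
Codon 2: CAC (His) → CAA (Gln) — missense.
Codon 3: GCG (Ala) → GUG (Val) — missense.
Codon 5: GUA (Val) → GUG (Val) — synonymous.
Codon 6: CCU (Pro) → CUU (Leu) — missense.
Codon 7: CUG (Leu) → GUG (Val) — missense.
Codon 9: CUG (Leu) → CGG (Arg) — missense.
Synonymous: 1 of 7.

1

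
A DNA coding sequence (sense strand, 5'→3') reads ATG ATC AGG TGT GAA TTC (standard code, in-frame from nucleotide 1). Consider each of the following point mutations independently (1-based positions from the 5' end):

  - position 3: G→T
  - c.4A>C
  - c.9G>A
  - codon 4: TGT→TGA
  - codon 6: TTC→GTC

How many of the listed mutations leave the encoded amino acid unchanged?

Codon 1: ATG (Met) → ATT (Ile) — missense.
Codon 2: ATC (Ile) → CTC (Leu) — missense.
Codon 3: AGG (Arg) → AGA (Arg) — synonymous.
Codon 4: TGT (Cys) → TGA (Stop) — nonsense.
Codon 6: TTC (Phe) → GTC (Val) — missense.
Synonymous: 1 of 5.

1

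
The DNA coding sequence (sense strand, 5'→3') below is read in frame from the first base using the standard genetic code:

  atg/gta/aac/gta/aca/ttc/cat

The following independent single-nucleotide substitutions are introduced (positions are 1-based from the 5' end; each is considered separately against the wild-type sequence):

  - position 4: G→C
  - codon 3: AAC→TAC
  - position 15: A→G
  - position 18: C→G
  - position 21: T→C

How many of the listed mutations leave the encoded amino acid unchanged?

Codon 2: GTA (Val) → CTA (Leu) — missense.
Codon 3: AAC (Asn) → TAC (Tyr) — missense.
Codon 5: ACA (Thr) → ACG (Thr) — synonymous.
Codon 6: TTC (Phe) → TTG (Leu) — missense.
Codon 7: CAT (His) → CAC (His) — synonymous.
Synonymous: 2 of 5.

2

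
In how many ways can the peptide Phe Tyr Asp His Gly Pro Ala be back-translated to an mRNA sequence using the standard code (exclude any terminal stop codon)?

Phe: 2 codons.
Tyr: 2 codons.
Asp: 2 codons.
His: 2 codons.
Gly: 4 codons.
Pro: 4 codons.
Ala: 4 codons.
2 × 2 × 2 × 2 × 4 × 4 × 4 = 1024.

1024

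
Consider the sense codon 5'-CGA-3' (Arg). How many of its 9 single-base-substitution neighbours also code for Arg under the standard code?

4

Position 1: AGA → 1 synonymous.
Position 2: none → 0 synonymous.
Position 3: CGT, CGC, CGG → 3 synonymous.
Total: 1 + 0 + 3 = 4.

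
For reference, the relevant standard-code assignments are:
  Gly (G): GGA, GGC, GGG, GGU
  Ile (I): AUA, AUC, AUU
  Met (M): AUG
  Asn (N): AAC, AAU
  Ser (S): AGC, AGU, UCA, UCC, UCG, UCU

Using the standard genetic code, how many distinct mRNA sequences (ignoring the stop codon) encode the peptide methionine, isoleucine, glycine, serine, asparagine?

Met: 1 codon.
Ile: 3 codons.
Gly: 4 codons.
Ser: 6 codons.
Asn: 2 codons.
1 × 3 × 4 × 6 × 2 = 144.

144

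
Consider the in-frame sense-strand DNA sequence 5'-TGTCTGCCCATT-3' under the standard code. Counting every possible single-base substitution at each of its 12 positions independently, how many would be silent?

Codon 1 (TGT, Cys): 1 synonymous substitution.
Codon 2 (CTG, Leu): 4 synonymous substitutions.
Codon 3 (CCC, Pro): 3 synonymous substitutions.
Codon 4 (ATT, Ile): 2 synonymous substitutions.
Total: 1 + 4 + 3 + 2 = 10.

10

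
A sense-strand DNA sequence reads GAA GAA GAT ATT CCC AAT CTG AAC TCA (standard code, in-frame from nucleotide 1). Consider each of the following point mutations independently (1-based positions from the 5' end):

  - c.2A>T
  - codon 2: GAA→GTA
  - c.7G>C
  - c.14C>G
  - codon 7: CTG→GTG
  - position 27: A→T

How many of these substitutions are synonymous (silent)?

Codon 1: GAA (Glu) → GTA (Val) — missense.
Codon 2: GAA (Glu) → GTA (Val) — missense.
Codon 3: GAT (Asp) → CAT (His) — missense.
Codon 5: CCC (Pro) → CGC (Arg) — missense.
Codon 7: CTG (Leu) → GTG (Val) — missense.
Codon 9: TCA (Ser) → TCT (Ser) — synonymous.
Synonymous: 1 of 6.

1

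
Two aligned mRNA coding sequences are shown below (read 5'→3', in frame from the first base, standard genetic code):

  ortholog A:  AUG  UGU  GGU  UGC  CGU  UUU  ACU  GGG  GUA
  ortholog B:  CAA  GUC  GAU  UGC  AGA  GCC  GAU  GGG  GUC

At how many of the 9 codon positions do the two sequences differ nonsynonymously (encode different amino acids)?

Codon 1: AUG Met / CAA Gln — nonsynonymous.
Codon 2: UGU Cys / GUC Val — nonsynonymous.
Codon 3: GGU Gly / GAU Asp — nonsynonymous.
Codon 4: UGC Cys / UGC Cys — identical.
Codon 5: CGU Arg / AGA Arg — synonymous.
Codon 6: UUU Phe / GCC Ala — nonsynonymous.
Codon 7: ACU Thr / GAU Asp — nonsynonymous.
Codon 8: GGG Gly / GGG Gly — identical.
Codon 9: GUA Val / GUC Val — synonymous.
Nonsynonymous differences: 5.

5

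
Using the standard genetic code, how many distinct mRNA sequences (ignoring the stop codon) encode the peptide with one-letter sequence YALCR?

Tyr: 2 codons.
Ala: 4 codons.
Leu: 6 codons.
Cys: 2 codons.
Arg: 6 codons.
2 × 4 × 6 × 2 × 6 = 576.

576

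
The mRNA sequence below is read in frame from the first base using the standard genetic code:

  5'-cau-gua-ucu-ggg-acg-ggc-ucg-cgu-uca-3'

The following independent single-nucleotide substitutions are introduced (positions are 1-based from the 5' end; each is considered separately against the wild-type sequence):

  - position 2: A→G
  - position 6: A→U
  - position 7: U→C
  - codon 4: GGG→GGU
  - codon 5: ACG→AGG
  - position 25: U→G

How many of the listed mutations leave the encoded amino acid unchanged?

2

Codon 1: CAU (His) → CGU (Arg) — missense.
Codon 2: GUA (Val) → GUU (Val) — synonymous.
Codon 3: UCU (Ser) → CCU (Pro) — missense.
Codon 4: GGG (Gly) → GGU (Gly) — synonymous.
Codon 5: ACG (Thr) → AGG (Arg) — missense.
Codon 9: UCA (Ser) → GCA (Ala) — missense.
Synonymous: 2 of 6.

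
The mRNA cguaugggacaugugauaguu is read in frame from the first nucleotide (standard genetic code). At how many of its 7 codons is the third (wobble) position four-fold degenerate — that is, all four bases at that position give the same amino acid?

Codon 1 CGU (Arg): third position 4-fold.
Codon 2 AUG (Met): third position 1-fold.
Codon 3 GGA (Gly): third position 4-fold.
Codon 4 CAU (His): third position 2-fold.
Codon 5 GUG (Val): third position 4-fold.
Codon 6 AUA (Ile): third position 3-fold.
Codon 7 GUU (Val): third position 4-fold.
Four-fold degenerate third positions: 4.

4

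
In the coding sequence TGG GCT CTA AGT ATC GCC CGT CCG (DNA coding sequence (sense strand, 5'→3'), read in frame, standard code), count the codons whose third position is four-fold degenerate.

5

Codon 1 TGG (Trp): third position 1-fold.
Codon 2 GCT (Ala): third position 4-fold.
Codon 3 CTA (Leu): third position 4-fold.
Codon 4 AGT (Ser): third position 2-fold.
Codon 5 ATC (Ile): third position 3-fold.
Codon 6 GCC (Ala): third position 4-fold.
Codon 7 CGT (Arg): third position 4-fold.
Codon 8 CCG (Pro): third position 4-fold.
Four-fold degenerate third positions: 5.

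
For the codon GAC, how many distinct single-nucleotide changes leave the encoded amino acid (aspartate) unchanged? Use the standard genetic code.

Position 1: none → 0 synonymous.
Position 2: none → 0 synonymous.
Position 3: GAU → 1 synonymous.
Total: 0 + 0 + 1 = 1.

1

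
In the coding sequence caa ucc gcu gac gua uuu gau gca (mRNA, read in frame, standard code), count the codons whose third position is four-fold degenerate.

4

Codon 1 CAA (Gln): third position 2-fold.
Codon 2 UCC (Ser): third position 4-fold.
Codon 3 GCU (Ala): third position 4-fold.
Codon 4 GAC (Asp): third position 2-fold.
Codon 5 GUA (Val): third position 4-fold.
Codon 6 UUU (Phe): third position 2-fold.
Codon 7 GAU (Asp): third position 2-fold.
Codon 8 GCA (Ala): third position 4-fold.
Four-fold degenerate third positions: 4.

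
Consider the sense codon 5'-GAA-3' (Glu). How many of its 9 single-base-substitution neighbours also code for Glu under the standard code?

Position 1: none → 0 synonymous.
Position 2: none → 0 synonymous.
Position 3: GAG → 1 synonymous.
Total: 0 + 0 + 1 = 1.

1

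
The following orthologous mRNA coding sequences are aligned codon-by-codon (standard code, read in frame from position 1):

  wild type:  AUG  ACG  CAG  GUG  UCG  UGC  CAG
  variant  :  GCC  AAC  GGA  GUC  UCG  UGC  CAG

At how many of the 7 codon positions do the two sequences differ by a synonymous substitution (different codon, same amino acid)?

1

Codon 1: AUG Met / GCC Ala — nonsynonymous.
Codon 2: ACG Thr / AAC Asn — nonsynonymous.
Codon 3: CAG Gln / GGA Gly — nonsynonymous.
Codon 4: GUG Val / GUC Val — synonymous.
Codon 5: UCG Ser / UCG Ser — identical.
Codon 6: UGC Cys / UGC Cys — identical.
Codon 7: CAG Gln / CAG Gln — identical.
Synonymous differences: 1.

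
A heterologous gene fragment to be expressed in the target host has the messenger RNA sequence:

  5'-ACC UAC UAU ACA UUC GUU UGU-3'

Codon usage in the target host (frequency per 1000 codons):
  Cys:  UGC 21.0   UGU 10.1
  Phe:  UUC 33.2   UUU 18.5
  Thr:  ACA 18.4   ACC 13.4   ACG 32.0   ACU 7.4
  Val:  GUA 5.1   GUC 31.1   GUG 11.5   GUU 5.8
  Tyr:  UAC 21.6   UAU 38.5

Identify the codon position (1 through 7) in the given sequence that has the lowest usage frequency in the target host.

6

Codon 1 ACC (Thr): 13.4 per 1000.
Codon 2 UAC (Tyr): 21.6 per 1000.
Codon 3 UAU (Tyr): 38.5 per 1000.
Codon 4 ACA (Thr): 18.4 per 1000.
Codon 5 UUC (Phe): 33.2 per 1000.
Codon 6 GUU (Val): 5.8 per 1000.
Codon 7 UGU (Cys): 10.1 per 1000.
Lowest frequency is 5.8 at codon 6.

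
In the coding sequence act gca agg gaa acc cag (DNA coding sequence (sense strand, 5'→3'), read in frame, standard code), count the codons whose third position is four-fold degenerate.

3

Codon 1 ACT (Thr): third position 4-fold.
Codon 2 GCA (Ala): third position 4-fold.
Codon 3 AGG (Arg): third position 2-fold.
Codon 4 GAA (Glu): third position 2-fold.
Codon 5 ACC (Thr): third position 4-fold.
Codon 6 CAG (Gln): third position 2-fold.
Four-fold degenerate third positions: 3.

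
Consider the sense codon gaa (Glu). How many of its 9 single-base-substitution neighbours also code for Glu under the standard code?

1

Position 1: none → 0 synonymous.
Position 2: none → 0 synonymous.
Position 3: GAG → 1 synonymous.
Total: 0 + 0 + 1 = 1.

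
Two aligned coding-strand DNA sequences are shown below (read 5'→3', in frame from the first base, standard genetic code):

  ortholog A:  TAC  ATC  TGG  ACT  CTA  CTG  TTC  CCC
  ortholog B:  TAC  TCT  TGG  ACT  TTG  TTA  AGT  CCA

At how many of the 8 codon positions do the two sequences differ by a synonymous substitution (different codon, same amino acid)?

Codon 1: TAC Tyr / TAC Tyr — identical.
Codon 2: ATC Ile / TCT Ser — nonsynonymous.
Codon 3: TGG Trp / TGG Trp — identical.
Codon 4: ACT Thr / ACT Thr — identical.
Codon 5: CTA Leu / TTG Leu — synonymous.
Codon 6: CTG Leu / TTA Leu — synonymous.
Codon 7: TTC Phe / AGT Ser — nonsynonymous.
Codon 8: CCC Pro / CCA Pro — synonymous.
Synonymous differences: 3.

3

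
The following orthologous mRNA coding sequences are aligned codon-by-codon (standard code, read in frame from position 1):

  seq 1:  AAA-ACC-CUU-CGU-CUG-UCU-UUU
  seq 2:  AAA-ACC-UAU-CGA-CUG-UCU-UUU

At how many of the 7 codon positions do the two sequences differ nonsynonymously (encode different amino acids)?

Codon 1: AAA Lys / AAA Lys — identical.
Codon 2: ACC Thr / ACC Thr — identical.
Codon 3: CUU Leu / UAU Tyr — nonsynonymous.
Codon 4: CGU Arg / CGA Arg — synonymous.
Codon 5: CUG Leu / CUG Leu — identical.
Codon 6: UCU Ser / UCU Ser — identical.
Codon 7: UUU Phe / UUU Phe — identical.
Nonsynonymous differences: 1.

1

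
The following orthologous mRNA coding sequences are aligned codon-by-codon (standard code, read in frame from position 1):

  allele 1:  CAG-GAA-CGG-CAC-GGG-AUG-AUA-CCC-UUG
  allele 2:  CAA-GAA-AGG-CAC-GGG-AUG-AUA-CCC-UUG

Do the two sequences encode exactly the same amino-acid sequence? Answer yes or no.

Codon 1: CAG Gln / CAA Gln — synonymous.
Codon 2: GAA Glu / GAA Glu — identical.
Codon 3: CGG Arg / AGG Arg — synonymous.
Codon 4: CAC His / CAC His — identical.
Codon 5: GGG Gly / GGG Gly — identical.
Codon 6: AUG Met / AUG Met — identical.
Codon 7: AUA Ile / AUA Ile — identical.
Codon 8: CCC Pro / CCC Pro — identical.
Codon 9: UUG Leu / UUG Leu — identical.
Nonsynonymous differences: 0 → same protein.

yes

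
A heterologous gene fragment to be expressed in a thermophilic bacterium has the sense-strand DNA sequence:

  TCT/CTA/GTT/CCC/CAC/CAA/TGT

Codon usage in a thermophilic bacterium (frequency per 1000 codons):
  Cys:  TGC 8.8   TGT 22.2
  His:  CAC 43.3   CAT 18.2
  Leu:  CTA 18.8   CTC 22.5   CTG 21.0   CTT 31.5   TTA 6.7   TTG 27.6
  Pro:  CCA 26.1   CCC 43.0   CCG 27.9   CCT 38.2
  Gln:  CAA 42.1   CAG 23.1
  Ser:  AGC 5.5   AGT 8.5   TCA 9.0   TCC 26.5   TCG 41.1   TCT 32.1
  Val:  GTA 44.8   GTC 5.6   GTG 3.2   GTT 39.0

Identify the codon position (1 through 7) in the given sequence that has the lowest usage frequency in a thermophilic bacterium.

Codon 1 TCT (Ser): 32.1 per 1000.
Codon 2 CTA (Leu): 18.8 per 1000.
Codon 3 GTT (Val): 39.0 per 1000.
Codon 4 CCC (Pro): 43.0 per 1000.
Codon 5 CAC (His): 43.3 per 1000.
Codon 6 CAA (Gln): 42.1 per 1000.
Codon 7 TGT (Cys): 22.2 per 1000.
Lowest frequency is 18.8 at codon 2.

2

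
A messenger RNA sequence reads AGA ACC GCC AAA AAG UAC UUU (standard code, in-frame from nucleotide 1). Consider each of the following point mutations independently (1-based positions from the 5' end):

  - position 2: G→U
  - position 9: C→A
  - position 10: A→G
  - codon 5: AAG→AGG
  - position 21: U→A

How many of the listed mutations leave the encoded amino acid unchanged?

1

Codon 1: AGA (Arg) → AUA (Ile) — missense.
Codon 3: GCC (Ala) → GCA (Ala) — synonymous.
Codon 4: AAA (Lys) → GAA (Glu) — missense.
Codon 5: AAG (Lys) → AGG (Arg) — missense.
Codon 7: UUU (Phe) → UUA (Leu) — missense.
Synonymous: 1 of 5.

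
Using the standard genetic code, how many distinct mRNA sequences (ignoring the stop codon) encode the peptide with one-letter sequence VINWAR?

576

Val: 4 codons.
Ile: 3 codons.
Asn: 2 codons.
Trp: 1 codon.
Ala: 4 codons.
Arg: 6 codons.
4 × 3 × 2 × 1 × 4 × 6 = 576.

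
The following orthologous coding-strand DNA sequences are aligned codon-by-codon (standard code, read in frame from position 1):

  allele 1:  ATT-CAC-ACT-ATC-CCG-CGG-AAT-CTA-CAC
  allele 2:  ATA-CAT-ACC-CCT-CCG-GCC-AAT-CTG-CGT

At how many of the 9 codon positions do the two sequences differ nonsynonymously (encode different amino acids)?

3

Codon 1: ATT Ile / ATA Ile — synonymous.
Codon 2: CAC His / CAT His — synonymous.
Codon 3: ACT Thr / ACC Thr — synonymous.
Codon 4: ATC Ile / CCT Pro — nonsynonymous.
Codon 5: CCG Pro / CCG Pro — identical.
Codon 6: CGG Arg / GCC Ala — nonsynonymous.
Codon 7: AAT Asn / AAT Asn — identical.
Codon 8: CTA Leu / CTG Leu — synonymous.
Codon 9: CAC His / CGT Arg — nonsynonymous.
Nonsynonymous differences: 3.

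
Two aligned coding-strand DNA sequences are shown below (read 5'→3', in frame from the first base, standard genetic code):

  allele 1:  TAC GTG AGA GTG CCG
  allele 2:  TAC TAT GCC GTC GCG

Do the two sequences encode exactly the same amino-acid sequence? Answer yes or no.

Codon 1: TAC Tyr / TAC Tyr — identical.
Codon 2: GTG Val / TAT Tyr — nonsynonymous.
Codon 3: AGA Arg / GCC Ala — nonsynonymous.
Codon 4: GTG Val / GTC Val — synonymous.
Codon 5: CCG Pro / GCG Ala — nonsynonymous.
Nonsynonymous differences: 3 → different protein.

no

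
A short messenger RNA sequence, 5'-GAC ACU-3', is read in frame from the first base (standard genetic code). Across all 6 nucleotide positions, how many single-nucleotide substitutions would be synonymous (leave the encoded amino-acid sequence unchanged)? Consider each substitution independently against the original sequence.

4

Codon 1 (GAC, Asp): 1 synonymous substitution.
Codon 2 (ACU, Thr): 3 synonymous substitutions.
Total: 1 + 3 = 4.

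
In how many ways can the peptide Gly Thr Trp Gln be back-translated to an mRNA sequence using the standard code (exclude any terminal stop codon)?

Gly: 4 codons.
Thr: 4 codons.
Trp: 1 codon.
Gln: 2 codons.
4 × 4 × 1 × 2 = 32.

32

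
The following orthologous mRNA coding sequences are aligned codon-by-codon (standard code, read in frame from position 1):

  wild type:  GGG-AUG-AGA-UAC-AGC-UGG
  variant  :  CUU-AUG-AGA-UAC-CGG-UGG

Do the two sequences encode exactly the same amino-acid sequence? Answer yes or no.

no

Codon 1: GGG Gly / CUU Leu — nonsynonymous.
Codon 2: AUG Met / AUG Met — identical.
Codon 3: AGA Arg / AGA Arg — identical.
Codon 4: UAC Tyr / UAC Tyr — identical.
Codon 5: AGC Ser / CGG Arg — nonsynonymous.
Codon 6: UGG Trp / UGG Trp — identical.
Nonsynonymous differences: 2 → different protein.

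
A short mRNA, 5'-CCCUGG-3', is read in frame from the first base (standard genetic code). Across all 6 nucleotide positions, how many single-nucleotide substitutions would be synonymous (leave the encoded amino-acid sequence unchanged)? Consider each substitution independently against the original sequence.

3

Codon 1 (CCC, Pro): 3 synonymous substitutions.
Codon 2 (UGG, Trp): 0 synonymous substitutions.
Total: 3 + 0 = 3.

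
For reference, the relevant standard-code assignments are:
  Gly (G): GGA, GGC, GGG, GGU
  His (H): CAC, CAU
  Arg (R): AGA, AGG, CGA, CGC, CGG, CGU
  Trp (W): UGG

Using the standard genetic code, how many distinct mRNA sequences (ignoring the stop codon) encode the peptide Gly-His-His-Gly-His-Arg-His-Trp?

Gly: 4 codons.
His: 2 codons.
His: 2 codons.
Gly: 4 codons.
His: 2 codons.
Arg: 6 codons.
His: 2 codons.
Trp: 1 codon.
4 × 2 × 2 × 4 × 2 × 6 × 2 × 1 = 1536.

1536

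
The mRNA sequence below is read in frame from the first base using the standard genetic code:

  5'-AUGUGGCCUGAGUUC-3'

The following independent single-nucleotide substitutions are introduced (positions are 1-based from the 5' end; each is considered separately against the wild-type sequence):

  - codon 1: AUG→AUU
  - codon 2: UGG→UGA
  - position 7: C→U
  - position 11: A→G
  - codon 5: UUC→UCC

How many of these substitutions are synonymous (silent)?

Codon 1: AUG (Met) → AUU (Ile) — missense.
Codon 2: UGG (Trp) → UGA (Stop) — nonsense.
Codon 3: CCU (Pro) → UCU (Ser) — missense.
Codon 4: GAG (Glu) → GGG (Gly) — missense.
Codon 5: UUC (Phe) → UCC (Ser) — missense.
Synonymous: 0 of 5.

0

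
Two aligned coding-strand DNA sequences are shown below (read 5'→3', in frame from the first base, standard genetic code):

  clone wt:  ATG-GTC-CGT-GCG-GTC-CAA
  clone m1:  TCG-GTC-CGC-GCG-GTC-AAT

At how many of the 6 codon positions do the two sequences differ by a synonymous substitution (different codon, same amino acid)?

1

Codon 1: ATG Met / TCG Ser — nonsynonymous.
Codon 2: GTC Val / GTC Val — identical.
Codon 3: CGT Arg / CGC Arg — synonymous.
Codon 4: GCG Ala / GCG Ala — identical.
Codon 5: GTC Val / GTC Val — identical.
Codon 6: CAA Gln / AAT Asn — nonsynonymous.
Synonymous differences: 1.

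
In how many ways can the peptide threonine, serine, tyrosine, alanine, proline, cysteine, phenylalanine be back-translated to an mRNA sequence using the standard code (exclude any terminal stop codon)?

Thr: 4 codons.
Ser: 6 codons.
Tyr: 2 codons.
Ala: 4 codons.
Pro: 4 codons.
Cys: 2 codons.
Phe: 2 codons.
4 × 6 × 2 × 4 × 4 × 2 × 2 = 3072.

3072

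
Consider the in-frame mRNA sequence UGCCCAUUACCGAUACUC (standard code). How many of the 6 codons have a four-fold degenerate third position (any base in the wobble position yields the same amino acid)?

Codon 1 UGC (Cys): third position 2-fold.
Codon 2 CCA (Pro): third position 4-fold.
Codon 3 UUA (Leu): third position 2-fold.
Codon 4 CCG (Pro): third position 4-fold.
Codon 5 AUA (Ile): third position 3-fold.
Codon 6 CUC (Leu): third position 4-fold.
Four-fold degenerate third positions: 3.

3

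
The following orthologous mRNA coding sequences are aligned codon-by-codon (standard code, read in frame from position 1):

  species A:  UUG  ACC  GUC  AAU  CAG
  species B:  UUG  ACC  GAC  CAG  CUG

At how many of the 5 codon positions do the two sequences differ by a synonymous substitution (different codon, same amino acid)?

0

Codon 1: UUG Leu / UUG Leu — identical.
Codon 2: ACC Thr / ACC Thr — identical.
Codon 3: GUC Val / GAC Asp — nonsynonymous.
Codon 4: AAU Asn / CAG Gln — nonsynonymous.
Codon 5: CAG Gln / CUG Leu — nonsynonymous.
Synonymous differences: 0.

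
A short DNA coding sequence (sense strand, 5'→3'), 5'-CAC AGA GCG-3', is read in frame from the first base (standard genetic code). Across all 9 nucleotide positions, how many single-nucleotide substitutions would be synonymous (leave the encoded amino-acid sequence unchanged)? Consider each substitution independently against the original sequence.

6

Codon 1 (CAC, His): 1 synonymous substitution.
Codon 2 (AGA, Arg): 2 synonymous substitutions.
Codon 3 (GCG, Ala): 3 synonymous substitutions.
Total: 1 + 2 + 3 = 6.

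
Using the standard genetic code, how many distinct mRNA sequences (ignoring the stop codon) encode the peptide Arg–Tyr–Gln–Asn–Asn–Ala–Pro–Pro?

Arg: 6 codons.
Tyr: 2 codons.
Gln: 2 codons.
Asn: 2 codons.
Asn: 2 codons.
Ala: 4 codons.
Pro: 4 codons.
Pro: 4 codons.
6 × 2 × 2 × 2 × 2 × 4 × 4 × 4 = 6144.

6144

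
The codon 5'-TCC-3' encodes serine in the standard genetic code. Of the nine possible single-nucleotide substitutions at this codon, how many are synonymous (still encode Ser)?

3

Position 1: none → 0 synonymous.
Position 2: none → 0 synonymous.
Position 3: TCT, TCA, TCG → 3 synonymous.
Total: 0 + 0 + 3 = 3.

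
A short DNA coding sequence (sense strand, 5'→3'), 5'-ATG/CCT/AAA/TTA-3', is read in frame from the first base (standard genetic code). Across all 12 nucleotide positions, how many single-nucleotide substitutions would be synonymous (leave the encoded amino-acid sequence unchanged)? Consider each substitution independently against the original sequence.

Codon 1 (ATG, Met): 0 synonymous substitutions.
Codon 2 (CCT, Pro): 3 synonymous substitutions.
Codon 3 (AAA, Lys): 1 synonymous substitution.
Codon 4 (TTA, Leu): 2 synonymous substitutions.
Total: 0 + 3 + 1 + 2 = 6.

6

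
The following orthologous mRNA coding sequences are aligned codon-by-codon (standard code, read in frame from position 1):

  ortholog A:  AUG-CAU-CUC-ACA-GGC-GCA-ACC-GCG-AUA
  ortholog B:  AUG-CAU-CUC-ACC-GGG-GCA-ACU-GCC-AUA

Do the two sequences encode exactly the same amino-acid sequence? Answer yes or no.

yes

Codon 1: AUG Met / AUG Met — identical.
Codon 2: CAU His / CAU His — identical.
Codon 3: CUC Leu / CUC Leu — identical.
Codon 4: ACA Thr / ACC Thr — synonymous.
Codon 5: GGC Gly / GGG Gly — synonymous.
Codon 6: GCA Ala / GCA Ala — identical.
Codon 7: ACC Thr / ACU Thr — synonymous.
Codon 8: GCG Ala / GCC Ala — synonymous.
Codon 9: AUA Ile / AUA Ile — identical.
Nonsynonymous differences: 0 → same protein.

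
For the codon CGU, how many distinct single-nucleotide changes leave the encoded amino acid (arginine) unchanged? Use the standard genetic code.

Position 1: none → 0 synonymous.
Position 2: none → 0 synonymous.
Position 3: CGC, CGA, CGG → 3 synonymous.
Total: 0 + 0 + 3 = 3.

3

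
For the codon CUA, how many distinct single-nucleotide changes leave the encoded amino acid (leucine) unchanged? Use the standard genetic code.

Position 1: UUA → 1 synonymous.
Position 2: none → 0 synonymous.
Position 3: CUU, CUC, CUG → 3 synonymous.
Total: 1 + 0 + 3 = 4.

4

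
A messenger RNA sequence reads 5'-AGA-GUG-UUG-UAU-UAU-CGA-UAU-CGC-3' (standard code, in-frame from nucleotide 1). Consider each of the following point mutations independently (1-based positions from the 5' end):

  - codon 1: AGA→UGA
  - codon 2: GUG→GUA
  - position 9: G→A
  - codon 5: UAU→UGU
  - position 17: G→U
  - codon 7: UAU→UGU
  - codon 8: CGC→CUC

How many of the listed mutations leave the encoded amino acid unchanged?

2

Codon 1: AGA (Arg) → UGA (Stop) — nonsense.
Codon 2: GUG (Val) → GUA (Val) — synonymous.
Codon 3: UUG (Leu) → UUA (Leu) — synonymous.
Codon 5: UAU (Tyr) → UGU (Cys) — missense.
Codon 6: CGA (Arg) → CUA (Leu) — missense.
Codon 7: UAU (Tyr) → UGU (Cys) — missense.
Codon 8: CGC (Arg) → CUC (Leu) — missense.
Synonymous: 2 of 7.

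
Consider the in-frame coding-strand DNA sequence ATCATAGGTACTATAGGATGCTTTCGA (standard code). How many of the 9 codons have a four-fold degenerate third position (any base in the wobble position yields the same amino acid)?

Codon 1 ATC (Ile): third position 3-fold.
Codon 2 ATA (Ile): third position 3-fold.
Codon 3 GGT (Gly): third position 4-fold.
Codon 4 ACT (Thr): third position 4-fold.
Codon 5 ATA (Ile): third position 3-fold.
Codon 6 GGA (Gly): third position 4-fold.
Codon 7 TGC (Cys): third position 2-fold.
Codon 8 TTT (Phe): third position 2-fold.
Codon 9 CGA (Arg): third position 4-fold.
Four-fold degenerate third positions: 4.

4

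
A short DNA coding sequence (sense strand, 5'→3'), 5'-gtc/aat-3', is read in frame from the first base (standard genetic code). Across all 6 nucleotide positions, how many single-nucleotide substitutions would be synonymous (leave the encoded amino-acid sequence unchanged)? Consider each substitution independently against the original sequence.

4

Codon 1 (GTC, Val): 3 synonymous substitutions.
Codon 2 (AAT, Asn): 1 synonymous substitution.
Total: 3 + 1 = 4.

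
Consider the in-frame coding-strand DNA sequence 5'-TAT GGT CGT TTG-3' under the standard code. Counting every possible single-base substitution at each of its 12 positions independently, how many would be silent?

9

Codon 1 (TAT, Tyr): 1 synonymous substitution.
Codon 2 (GGT, Gly): 3 synonymous substitutions.
Codon 3 (CGT, Arg): 3 synonymous substitutions.
Codon 4 (TTG, Leu): 2 synonymous substitutions.
Total: 1 + 3 + 3 + 2 = 9.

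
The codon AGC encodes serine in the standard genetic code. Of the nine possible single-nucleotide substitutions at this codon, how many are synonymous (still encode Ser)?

Position 1: none → 0 synonymous.
Position 2: none → 0 synonymous.
Position 3: AGU → 1 synonymous.
Total: 0 + 0 + 1 = 1.

1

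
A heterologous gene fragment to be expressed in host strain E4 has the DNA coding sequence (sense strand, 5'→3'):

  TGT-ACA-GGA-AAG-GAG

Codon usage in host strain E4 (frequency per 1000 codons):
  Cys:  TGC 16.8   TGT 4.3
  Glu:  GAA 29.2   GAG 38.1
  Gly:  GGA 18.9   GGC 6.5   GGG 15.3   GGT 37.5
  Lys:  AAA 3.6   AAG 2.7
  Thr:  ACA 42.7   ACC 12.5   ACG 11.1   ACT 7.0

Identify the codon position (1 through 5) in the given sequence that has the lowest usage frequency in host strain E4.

4

Codon 1 TGT (Cys): 4.3 per 1000.
Codon 2 ACA (Thr): 42.7 per 1000.
Codon 3 GGA (Gly): 18.9 per 1000.
Codon 4 AAG (Lys): 2.7 per 1000.
Codon 5 GAG (Glu): 38.1 per 1000.
Lowest frequency is 2.7 at codon 4.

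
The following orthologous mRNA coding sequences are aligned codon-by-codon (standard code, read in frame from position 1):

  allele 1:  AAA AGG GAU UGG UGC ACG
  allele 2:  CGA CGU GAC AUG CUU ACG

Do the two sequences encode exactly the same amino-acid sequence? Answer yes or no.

Codon 1: AAA Lys / CGA Arg — nonsynonymous.
Codon 2: AGG Arg / CGU Arg — synonymous.
Codon 3: GAU Asp / GAC Asp — synonymous.
Codon 4: UGG Trp / AUG Met — nonsynonymous.
Codon 5: UGC Cys / CUU Leu — nonsynonymous.
Codon 6: ACG Thr / ACG Thr — identical.
Nonsynonymous differences: 3 → different protein.

no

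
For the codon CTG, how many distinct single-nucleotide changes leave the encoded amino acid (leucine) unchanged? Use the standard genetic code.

Position 1: TTG → 1 synonymous.
Position 2: none → 0 synonymous.
Position 3: CTT, CTC, CTA → 3 synonymous.
Total: 1 + 0 + 3 = 4.

4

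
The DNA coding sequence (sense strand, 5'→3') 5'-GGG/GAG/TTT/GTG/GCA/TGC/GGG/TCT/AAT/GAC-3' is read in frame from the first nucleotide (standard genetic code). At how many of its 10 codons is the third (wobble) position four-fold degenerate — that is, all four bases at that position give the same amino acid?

Codon 1 GGG (Gly): third position 4-fold.
Codon 2 GAG (Glu): third position 2-fold.
Codon 3 TTT (Phe): third position 2-fold.
Codon 4 GTG (Val): third position 4-fold.
Codon 5 GCA (Ala): third position 4-fold.
Codon 6 TGC (Cys): third position 2-fold.
Codon 7 GGG (Gly): third position 4-fold.
Codon 8 TCT (Ser): third position 4-fold.
Codon 9 AAT (Asn): third position 2-fold.
Codon 10 GAC (Asp): third position 2-fold.
Four-fold degenerate third positions: 5.

5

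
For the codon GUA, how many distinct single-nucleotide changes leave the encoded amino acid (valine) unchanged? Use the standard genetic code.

3

Position 1: none → 0 synonymous.
Position 2: none → 0 synonymous.
Position 3: GUU, GUC, GUG → 3 synonymous.
Total: 0 + 0 + 3 = 3.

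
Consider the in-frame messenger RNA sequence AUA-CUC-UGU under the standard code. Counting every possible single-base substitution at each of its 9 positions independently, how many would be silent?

6

Codon 1 (AUA, Ile): 2 synonymous substitutions.
Codon 2 (CUC, Leu): 3 synonymous substitutions.
Codon 3 (UGU, Cys): 1 synonymous substitution.
Total: 2 + 3 + 1 = 6.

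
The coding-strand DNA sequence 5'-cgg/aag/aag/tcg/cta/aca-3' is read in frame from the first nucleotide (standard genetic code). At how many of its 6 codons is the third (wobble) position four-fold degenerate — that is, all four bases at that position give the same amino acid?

4

Codon 1 CGG (Arg): third position 4-fold.
Codon 2 AAG (Lys): third position 2-fold.
Codon 3 AAG (Lys): third position 2-fold.
Codon 4 TCG (Ser): third position 4-fold.
Codon 5 CTA (Leu): third position 4-fold.
Codon 6 ACA (Thr): third position 4-fold.
Four-fold degenerate third positions: 4.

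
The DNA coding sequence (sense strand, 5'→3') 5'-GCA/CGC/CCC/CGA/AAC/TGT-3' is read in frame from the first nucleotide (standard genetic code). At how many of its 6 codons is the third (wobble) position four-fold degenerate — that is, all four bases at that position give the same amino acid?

Codon 1 GCA (Ala): third position 4-fold.
Codon 2 CGC (Arg): third position 4-fold.
Codon 3 CCC (Pro): third position 4-fold.
Codon 4 CGA (Arg): third position 4-fold.
Codon 5 AAC (Asn): third position 2-fold.
Codon 6 TGT (Cys): third position 2-fold.
Four-fold degenerate third positions: 4.

4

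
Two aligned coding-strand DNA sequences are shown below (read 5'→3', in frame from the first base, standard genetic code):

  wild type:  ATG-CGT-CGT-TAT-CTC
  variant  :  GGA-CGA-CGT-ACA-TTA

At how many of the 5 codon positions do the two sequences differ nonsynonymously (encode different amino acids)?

Codon 1: ATG Met / GGA Gly — nonsynonymous.
Codon 2: CGT Arg / CGA Arg — synonymous.
Codon 3: CGT Arg / CGT Arg — identical.
Codon 4: TAT Tyr / ACA Thr — nonsynonymous.
Codon 5: CTC Leu / TTA Leu — synonymous.
Nonsynonymous differences: 2.

2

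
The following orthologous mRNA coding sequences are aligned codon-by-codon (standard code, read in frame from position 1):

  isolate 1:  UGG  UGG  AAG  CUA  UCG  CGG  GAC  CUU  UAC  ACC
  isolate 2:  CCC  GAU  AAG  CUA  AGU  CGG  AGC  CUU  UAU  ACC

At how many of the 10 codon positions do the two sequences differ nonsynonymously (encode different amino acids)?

3

Codon 1: UGG Trp / CCC Pro — nonsynonymous.
Codon 2: UGG Trp / GAU Asp — nonsynonymous.
Codon 3: AAG Lys / AAG Lys — identical.
Codon 4: CUA Leu / CUA Leu — identical.
Codon 5: UCG Ser / AGU Ser — synonymous.
Codon 6: CGG Arg / CGG Arg — identical.
Codon 7: GAC Asp / AGC Ser — nonsynonymous.
Codon 8: CUU Leu / CUU Leu — identical.
Codon 9: UAC Tyr / UAU Tyr — synonymous.
Codon 10: ACC Thr / ACC Thr — identical.
Nonsynonymous differences: 3.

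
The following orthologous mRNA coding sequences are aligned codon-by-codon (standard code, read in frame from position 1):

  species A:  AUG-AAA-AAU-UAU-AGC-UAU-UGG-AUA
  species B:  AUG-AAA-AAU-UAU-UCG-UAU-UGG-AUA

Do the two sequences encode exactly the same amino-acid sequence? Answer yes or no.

yes

Codon 1: AUG Met / AUG Met — identical.
Codon 2: AAA Lys / AAA Lys — identical.
Codon 3: AAU Asn / AAU Asn — identical.
Codon 4: UAU Tyr / UAU Tyr — identical.
Codon 5: AGC Ser / UCG Ser — synonymous.
Codon 6: UAU Tyr / UAU Tyr — identical.
Codon 7: UGG Trp / UGG Trp — identical.
Codon 8: AUA Ile / AUA Ile — identical.
Nonsynonymous differences: 0 → same protein.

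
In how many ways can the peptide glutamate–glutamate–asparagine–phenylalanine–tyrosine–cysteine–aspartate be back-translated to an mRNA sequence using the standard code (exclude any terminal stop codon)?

Glu: 2 codons.
Glu: 2 codons.
Asn: 2 codons.
Phe: 2 codons.
Tyr: 2 codons.
Cys: 2 codons.
Asp: 2 codons.
2 × 2 × 2 × 2 × 2 × 2 × 2 = 128.

128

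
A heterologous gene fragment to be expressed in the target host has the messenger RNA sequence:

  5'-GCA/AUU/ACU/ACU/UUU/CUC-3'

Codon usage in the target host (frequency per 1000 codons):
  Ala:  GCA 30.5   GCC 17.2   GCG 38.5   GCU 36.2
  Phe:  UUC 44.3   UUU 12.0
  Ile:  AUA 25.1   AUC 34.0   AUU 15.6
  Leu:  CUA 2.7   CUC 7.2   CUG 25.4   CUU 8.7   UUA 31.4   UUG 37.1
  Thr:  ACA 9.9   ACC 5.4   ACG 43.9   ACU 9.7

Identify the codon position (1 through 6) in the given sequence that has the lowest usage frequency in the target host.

Codon 1 GCA (Ala): 30.5 per 1000.
Codon 2 AUU (Ile): 15.6 per 1000.
Codon 3 ACU (Thr): 9.7 per 1000.
Codon 4 ACU (Thr): 9.7 per 1000.
Codon 5 UUU (Phe): 12.0 per 1000.
Codon 6 CUC (Leu): 7.2 per 1000.
Lowest frequency is 7.2 at codon 6.

6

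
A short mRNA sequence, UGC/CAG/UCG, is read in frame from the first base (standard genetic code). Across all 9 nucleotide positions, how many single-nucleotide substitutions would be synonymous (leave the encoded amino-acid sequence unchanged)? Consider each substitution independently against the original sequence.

5

Codon 1 (UGC, Cys): 1 synonymous substitution.
Codon 2 (CAG, Gln): 1 synonymous substitution.
Codon 3 (UCG, Ser): 3 synonymous substitutions.
Total: 1 + 1 + 3 = 5.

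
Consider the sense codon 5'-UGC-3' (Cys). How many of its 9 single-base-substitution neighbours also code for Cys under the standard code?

1

Position 1: none → 0 synonymous.
Position 2: none → 0 synonymous.
Position 3: UGU → 1 synonymous.
Total: 0 + 0 + 1 = 1.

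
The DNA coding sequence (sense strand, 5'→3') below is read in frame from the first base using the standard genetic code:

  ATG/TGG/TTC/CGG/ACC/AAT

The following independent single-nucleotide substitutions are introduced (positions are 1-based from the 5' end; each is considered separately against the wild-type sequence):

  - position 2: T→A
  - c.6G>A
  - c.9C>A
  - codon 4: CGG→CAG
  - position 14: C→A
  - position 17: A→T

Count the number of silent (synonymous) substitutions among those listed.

0

Codon 1: ATG (Met) → AAG (Lys) — missense.
Codon 2: TGG (Trp) → TGA (Stop) — nonsense.
Codon 3: TTC (Phe) → TTA (Leu) — missense.
Codon 4: CGG (Arg) → CAG (Gln) — missense.
Codon 5: ACC (Thr) → AAC (Asn) — missense.
Codon 6: AAT (Asn) → ATT (Ile) — missense.
Synonymous: 0 of 6.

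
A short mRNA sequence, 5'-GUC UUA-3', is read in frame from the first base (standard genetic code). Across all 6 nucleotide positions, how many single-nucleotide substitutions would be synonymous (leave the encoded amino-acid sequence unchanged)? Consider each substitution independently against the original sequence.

Codon 1 (GUC, Val): 3 synonymous substitutions.
Codon 2 (UUA, Leu): 2 synonymous substitutions.
Total: 3 + 2 = 5.

5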